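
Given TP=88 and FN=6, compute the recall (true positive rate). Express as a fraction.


Recall = TP / (TP + FN) = 88 / 94 = 44/47.

44/47


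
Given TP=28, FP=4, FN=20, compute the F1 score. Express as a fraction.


Precision = 28/32 = 7/8. Recall = 28/48 = 7/12. F1 = 2*P*R/(P+R) = 7/10.

7/10


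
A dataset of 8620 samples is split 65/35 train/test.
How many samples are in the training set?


Test set = 8620 * 35% = 3017. Training set = 8620 - 3017 = 5603.

5603


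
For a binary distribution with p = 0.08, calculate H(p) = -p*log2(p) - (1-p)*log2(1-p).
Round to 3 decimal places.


H = -0.08*log2(0.08) - 0.92*log2(0.92) = 0.402.

0.402


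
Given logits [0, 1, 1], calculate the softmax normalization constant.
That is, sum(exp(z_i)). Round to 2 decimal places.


Denom = e^0=1.0000 + e^1=2.7183 + e^1=2.7183. Sum = 6.4366, which rounds to 6.44.

6.44


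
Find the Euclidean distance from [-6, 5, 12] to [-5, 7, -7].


d = sqrt(sum of squared differences). (-6--5)^2=1, (5-7)^2=4, (12--7)^2=361. Sum = 366.

sqrt(366)


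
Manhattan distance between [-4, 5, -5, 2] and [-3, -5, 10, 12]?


d = sum of absolute differences: |-4--3|=1 + |5--5|=10 + |-5-10|=15 + |2-12|=10 = 36.

36


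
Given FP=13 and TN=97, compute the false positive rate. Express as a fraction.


FPR = FP / (FP + TN) = 13 / 110 = 13/110.

13/110


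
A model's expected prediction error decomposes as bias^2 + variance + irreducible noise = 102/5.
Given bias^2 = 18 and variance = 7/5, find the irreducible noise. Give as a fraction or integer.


Total error = bias^2 + variance + irreducible noise. So irreducible noise = 102/5 - 18 - 7/5 = 1.

1


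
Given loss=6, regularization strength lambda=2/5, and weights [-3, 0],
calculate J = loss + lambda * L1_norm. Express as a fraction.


L1 norm = sum(|w|) = 3. J = 6 + 2/5 * 3 = 36/5.

36/5


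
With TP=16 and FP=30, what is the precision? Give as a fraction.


Precision = TP / (TP + FP) = 16 / 46 = 8/23.

8/23


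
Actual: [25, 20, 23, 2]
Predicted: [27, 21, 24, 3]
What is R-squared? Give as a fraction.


Mean(y) = 35/2. SS_res = 7. SS_tot = 333. R^2 = 1 - 7/(333) = 326/333.

326/333


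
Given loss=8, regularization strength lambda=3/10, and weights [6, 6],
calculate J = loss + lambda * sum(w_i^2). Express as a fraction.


L2 sq norm = sum(w^2) = 72. J = 8 + 3/10 * 72 = 148/5.

148/5


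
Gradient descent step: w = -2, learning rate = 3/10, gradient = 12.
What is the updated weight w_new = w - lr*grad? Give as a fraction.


w_new = -2 - 3/10 * 12 = -2 - 18/5 = -28/5.

-28/5


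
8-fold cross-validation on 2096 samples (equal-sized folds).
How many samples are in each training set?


Each validation fold has 2096/8 = 262 samples. Training set = 2096 - 262 = 1834.

1834


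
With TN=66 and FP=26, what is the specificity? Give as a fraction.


Specificity = TN / (TN + FP) = 66 / 92 = 33/46.

33/46


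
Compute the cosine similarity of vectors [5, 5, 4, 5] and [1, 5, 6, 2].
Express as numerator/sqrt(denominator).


dot = 64. |a|^2 = 91, |b|^2 = 66. cos = 64/sqrt(6006).

64/sqrt(6006)


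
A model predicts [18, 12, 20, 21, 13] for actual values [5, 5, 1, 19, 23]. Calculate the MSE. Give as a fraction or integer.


MSE = (1/5) * ((5-18)^2=169 + (5-12)^2=49 + (1-20)^2=361 + (19-21)^2=4 + (23-13)^2=100). Sum = 683. MSE = 683/5.

683/5


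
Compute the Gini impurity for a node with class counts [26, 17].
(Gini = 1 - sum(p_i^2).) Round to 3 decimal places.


Total = 43. Proportions: 26/43, 17/43. sum(p_i^2) = 0.5219. Gini = 1 - 0.5219 = 0.4781, which rounds to 0.478.

0.478


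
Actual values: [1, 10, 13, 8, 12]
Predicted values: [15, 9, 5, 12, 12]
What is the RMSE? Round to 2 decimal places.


MSE = 55.4000. RMSE = sqrt(55.4000) = 7.44.

7.44


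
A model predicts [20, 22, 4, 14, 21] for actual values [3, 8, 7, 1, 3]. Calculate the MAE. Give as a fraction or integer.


MAE = (1/5) * (|3-20|=17 + |8-22|=14 + |7-4|=3 + |1-14|=13 + |3-21|=18). Sum = 65. MAE = 13.

13


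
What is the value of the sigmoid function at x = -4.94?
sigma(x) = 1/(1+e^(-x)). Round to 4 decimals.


sigma(-4.94) = 1/(1+e^(4.94)) = 1/(1+139.770250) = 1/140.770250 = 0.0071.

0.0071


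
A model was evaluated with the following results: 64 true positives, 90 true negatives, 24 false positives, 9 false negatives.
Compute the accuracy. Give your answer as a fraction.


Accuracy = (TP + TN) / (TP + TN + FP + FN) = (64 + 90) / 187 = 14/17.

14/17


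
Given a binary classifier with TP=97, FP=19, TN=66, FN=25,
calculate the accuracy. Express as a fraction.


Accuracy = (TP + TN) / (TP + TN + FP + FN) = (97 + 66) / 207 = 163/207.

163/207


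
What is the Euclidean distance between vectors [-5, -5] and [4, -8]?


d = sqrt(sum of squared differences). (-5-4)^2=81, (-5--8)^2=9. Sum = 90.

sqrt(90)


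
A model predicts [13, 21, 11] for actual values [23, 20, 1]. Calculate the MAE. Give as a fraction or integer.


MAE = (1/3) * (|23-13|=10 + |20-21|=1 + |1-11|=10). Sum = 21. MAE = 7.

7


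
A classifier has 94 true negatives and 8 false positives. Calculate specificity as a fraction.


Specificity = TN / (TN + FP) = 94 / 102 = 47/51.

47/51


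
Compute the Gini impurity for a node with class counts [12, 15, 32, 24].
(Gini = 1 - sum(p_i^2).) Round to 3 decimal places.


Total = 83. Proportions: 12/83, 15/83, 32/83, 24/83. sum(p_i^2) = 0.2858. Gini = 1 - 0.2858 = 0.7142, which rounds to 0.714.

0.714


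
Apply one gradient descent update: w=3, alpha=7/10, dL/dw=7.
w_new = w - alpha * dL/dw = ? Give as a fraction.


w_new = 3 - 7/10 * 7 = 3 - 49/10 = -19/10.

-19/10


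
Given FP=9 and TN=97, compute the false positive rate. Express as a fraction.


FPR = FP / (FP + TN) = 9 / 106 = 9/106.

9/106


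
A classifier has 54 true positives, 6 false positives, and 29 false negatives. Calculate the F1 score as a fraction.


Precision = 54/60 = 9/10. Recall = 54/83 = 54/83. F1 = 2*P*R/(P+R) = 108/143.

108/143


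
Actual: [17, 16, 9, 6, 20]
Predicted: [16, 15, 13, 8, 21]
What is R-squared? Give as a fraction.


Mean(y) = 68/5. SS_res = 23. SS_tot = 686/5. R^2 = 1 - 23/(686/5) = 571/686.

571/686


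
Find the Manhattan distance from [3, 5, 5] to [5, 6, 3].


d = sum of absolute differences: |3-5|=2 + |5-6|=1 + |5-3|=2 = 5.

5


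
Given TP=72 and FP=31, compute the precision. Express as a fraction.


Precision = TP / (TP + FP) = 72 / 103 = 72/103.

72/103


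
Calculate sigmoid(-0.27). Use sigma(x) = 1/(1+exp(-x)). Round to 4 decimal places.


sigma(-0.27) = 1/(1+e^(0.27)) = 1/(1+1.309964) = 1/2.309964 = 0.4329.

0.4329


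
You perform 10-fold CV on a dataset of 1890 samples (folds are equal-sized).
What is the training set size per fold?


Each validation fold has 1890/10 = 189 samples. Training set = 1890 - 189 = 1701.

1701


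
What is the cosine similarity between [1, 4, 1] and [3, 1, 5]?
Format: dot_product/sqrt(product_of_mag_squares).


dot = 12. |a|^2 = 18, |b|^2 = 35. cos = 12/sqrt(630).

12/sqrt(630)


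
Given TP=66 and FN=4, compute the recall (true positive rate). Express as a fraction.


Recall = TP / (TP + FN) = 66 / 70 = 33/35.

33/35


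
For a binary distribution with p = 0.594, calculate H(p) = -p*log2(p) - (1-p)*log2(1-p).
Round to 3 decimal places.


H = -0.594*log2(0.594) - 0.406*log2(0.406) = 0.974.

0.974


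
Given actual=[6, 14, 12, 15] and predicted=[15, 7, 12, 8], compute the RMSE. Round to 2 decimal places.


MSE = 44.7500. RMSE = sqrt(44.7500) = 6.69.

6.69


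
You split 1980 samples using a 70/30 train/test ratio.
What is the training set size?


Test set = 1980 * 30% = 594. Training set = 1980 - 594 = 1386.

1386


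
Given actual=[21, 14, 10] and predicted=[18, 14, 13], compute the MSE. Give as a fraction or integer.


MSE = (1/3) * ((21-18)^2=9 + (14-14)^2=0 + (10-13)^2=9). Sum = 18. MSE = 6.

6


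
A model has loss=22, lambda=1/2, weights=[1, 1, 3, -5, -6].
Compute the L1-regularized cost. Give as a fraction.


L1 norm = sum(|w|) = 16. J = 22 + 1/2 * 16 = 30.

30


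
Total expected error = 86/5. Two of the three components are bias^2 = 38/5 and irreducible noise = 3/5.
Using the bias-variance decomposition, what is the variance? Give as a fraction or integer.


Total error = bias^2 + variance + irreducible noise. So variance = 86/5 - 38/5 - 3/5 = 9.

9


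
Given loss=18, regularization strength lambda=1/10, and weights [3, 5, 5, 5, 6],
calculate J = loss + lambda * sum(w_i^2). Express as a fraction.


L2 sq norm = sum(w^2) = 120. J = 18 + 1/10 * 120 = 30.

30


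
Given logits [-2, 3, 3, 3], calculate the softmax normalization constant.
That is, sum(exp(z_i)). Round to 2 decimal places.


Denom = e^-2=0.1353 + e^3=20.0855 + e^3=20.0855 + e^3=20.0855. Sum = 60.3918, which rounds to 60.39.

60.39


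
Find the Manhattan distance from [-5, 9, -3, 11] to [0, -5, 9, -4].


d = sum of absolute differences: |-5-0|=5 + |9--5|=14 + |-3-9|=12 + |11--4|=15 = 46.

46


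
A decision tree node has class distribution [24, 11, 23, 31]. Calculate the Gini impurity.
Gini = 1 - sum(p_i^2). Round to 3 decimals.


Total = 89. Proportions: 24/89, 11/89, 23/89, 31/89. sum(p_i^2) = 0.2761. Gini = 1 - 0.2761 = 0.7239, which rounds to 0.724.

0.724


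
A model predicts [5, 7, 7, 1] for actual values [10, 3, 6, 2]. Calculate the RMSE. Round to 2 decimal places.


MSE = 10.7500. RMSE = sqrt(10.7500) = 3.28.

3.28


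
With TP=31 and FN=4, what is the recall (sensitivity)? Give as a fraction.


Recall = TP / (TP + FN) = 31 / 35 = 31/35.

31/35


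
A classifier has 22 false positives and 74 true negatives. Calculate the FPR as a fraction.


FPR = FP / (FP + TN) = 22 / 96 = 11/48.

11/48


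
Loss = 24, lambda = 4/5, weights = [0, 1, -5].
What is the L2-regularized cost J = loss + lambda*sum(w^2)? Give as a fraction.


L2 sq norm = sum(w^2) = 26. J = 24 + 4/5 * 26 = 224/5.

224/5


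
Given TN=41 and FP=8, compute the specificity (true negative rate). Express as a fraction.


Specificity = TN / (TN + FP) = 41 / 49 = 41/49.

41/49


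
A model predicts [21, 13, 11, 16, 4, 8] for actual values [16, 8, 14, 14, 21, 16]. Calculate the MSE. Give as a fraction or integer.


MSE = (1/6) * ((16-21)^2=25 + (8-13)^2=25 + (14-11)^2=9 + (14-16)^2=4 + (21-4)^2=289 + (16-8)^2=64). Sum = 416. MSE = 208/3.

208/3


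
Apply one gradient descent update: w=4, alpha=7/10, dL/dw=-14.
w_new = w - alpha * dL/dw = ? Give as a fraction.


w_new = 4 - 7/10 * -14 = 4 - -49/5 = 69/5.

69/5


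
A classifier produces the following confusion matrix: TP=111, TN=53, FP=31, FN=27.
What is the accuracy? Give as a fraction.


Accuracy = (TP + TN) / (TP + TN + FP + FN) = (111 + 53) / 222 = 82/111.

82/111


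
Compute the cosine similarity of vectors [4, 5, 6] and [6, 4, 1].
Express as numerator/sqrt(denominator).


dot = 50. |a|^2 = 77, |b|^2 = 53. cos = 50/sqrt(4081).

50/sqrt(4081)


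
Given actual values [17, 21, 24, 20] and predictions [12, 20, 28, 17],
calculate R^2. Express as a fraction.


Mean(y) = 41/2. SS_res = 51. SS_tot = 25. R^2 = 1 - 51/(25) = -26/25.

-26/25


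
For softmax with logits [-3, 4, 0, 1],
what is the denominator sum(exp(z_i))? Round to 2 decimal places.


Denom = e^-3=0.0498 + e^4=54.5982 + e^0=1.0000 + e^1=2.7183. Sum = 58.3663, which rounds to 58.37.

58.37


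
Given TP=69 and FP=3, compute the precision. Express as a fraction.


Precision = TP / (TP + FP) = 69 / 72 = 23/24.

23/24


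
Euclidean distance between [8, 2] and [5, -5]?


d = sqrt(sum of squared differences). (8-5)^2=9, (2--5)^2=49. Sum = 58.

sqrt(58)


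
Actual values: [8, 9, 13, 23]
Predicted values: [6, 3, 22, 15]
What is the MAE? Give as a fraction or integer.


MAE = (1/4) * (|8-6|=2 + |9-3|=6 + |13-22|=9 + |23-15|=8). Sum = 25. MAE = 25/4.

25/4


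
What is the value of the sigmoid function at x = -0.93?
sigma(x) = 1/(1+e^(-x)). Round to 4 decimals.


sigma(-0.93) = 1/(1+e^(0.93)) = 1/(1+2.534509) = 1/3.534509 = 0.2829.

0.2829


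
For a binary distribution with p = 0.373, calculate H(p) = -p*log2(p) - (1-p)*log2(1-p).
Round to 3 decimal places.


H = -0.373*log2(0.373) - 0.627*log2(0.627) = 0.953.

0.953


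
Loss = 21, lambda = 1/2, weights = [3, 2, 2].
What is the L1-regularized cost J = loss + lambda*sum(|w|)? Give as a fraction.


L1 norm = sum(|w|) = 7. J = 21 + 1/2 * 7 = 49/2.

49/2


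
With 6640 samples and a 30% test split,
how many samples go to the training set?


Test set = 6640 * 30% = 1992. Training set = 6640 - 1992 = 4648.

4648


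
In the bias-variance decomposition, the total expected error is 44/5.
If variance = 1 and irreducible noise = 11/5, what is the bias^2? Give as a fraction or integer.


Total error = bias^2 + variance + irreducible noise. So bias^2 = 44/5 - 1 - 11/5 = 28/5.

28/5


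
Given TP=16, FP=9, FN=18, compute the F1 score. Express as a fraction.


Precision = 16/25 = 16/25. Recall = 16/34 = 8/17. F1 = 2*P*R/(P+R) = 32/59.

32/59


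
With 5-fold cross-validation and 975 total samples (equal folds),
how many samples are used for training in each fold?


Each validation fold has 975/5 = 195 samples. Training set = 975 - 195 = 780.

780


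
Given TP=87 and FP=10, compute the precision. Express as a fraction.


Precision = TP / (TP + FP) = 87 / 97 = 87/97.

87/97


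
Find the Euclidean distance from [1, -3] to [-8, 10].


d = sqrt(sum of squared differences). (1--8)^2=81, (-3-10)^2=169. Sum = 250.

sqrt(250)


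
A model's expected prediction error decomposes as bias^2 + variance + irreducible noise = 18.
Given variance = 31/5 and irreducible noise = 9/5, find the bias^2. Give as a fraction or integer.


Total error = bias^2 + variance + irreducible noise. So bias^2 = 18 - 31/5 - 9/5 = 10.

10


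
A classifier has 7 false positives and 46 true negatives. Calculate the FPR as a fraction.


FPR = FP / (FP + TN) = 7 / 53 = 7/53.

7/53


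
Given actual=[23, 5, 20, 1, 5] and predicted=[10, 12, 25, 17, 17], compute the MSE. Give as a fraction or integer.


MSE = (1/5) * ((23-10)^2=169 + (5-12)^2=49 + (20-25)^2=25 + (1-17)^2=256 + (5-17)^2=144). Sum = 643. MSE = 643/5.

643/5


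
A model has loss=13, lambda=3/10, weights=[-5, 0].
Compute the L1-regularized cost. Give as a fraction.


L1 norm = sum(|w|) = 5. J = 13 + 3/10 * 5 = 29/2.

29/2


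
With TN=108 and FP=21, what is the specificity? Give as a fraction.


Specificity = TN / (TN + FP) = 108 / 129 = 36/43.

36/43


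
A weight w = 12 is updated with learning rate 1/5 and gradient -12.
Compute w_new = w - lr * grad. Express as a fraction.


w_new = 12 - 1/5 * -12 = 12 - -12/5 = 72/5.

72/5


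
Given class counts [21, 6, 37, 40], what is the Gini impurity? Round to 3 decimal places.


Total = 104. Proportions: 21/104, 6/104, 37/104, 40/104. sum(p_i^2) = 0.3186. Gini = 1 - 0.3186 = 0.6814, which rounds to 0.681.

0.681


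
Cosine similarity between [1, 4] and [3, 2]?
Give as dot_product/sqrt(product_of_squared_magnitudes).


dot = 11. |a|^2 = 17, |b|^2 = 13. cos = 11/sqrt(221).

11/sqrt(221)


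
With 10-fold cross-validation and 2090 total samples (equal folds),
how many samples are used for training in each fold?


Each validation fold has 2090/10 = 209 samples. Training set = 2090 - 209 = 1881.

1881


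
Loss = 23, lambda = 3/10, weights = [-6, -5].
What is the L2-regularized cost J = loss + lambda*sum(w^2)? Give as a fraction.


L2 sq norm = sum(w^2) = 61. J = 23 + 3/10 * 61 = 413/10.

413/10


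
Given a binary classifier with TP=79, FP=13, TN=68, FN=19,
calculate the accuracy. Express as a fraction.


Accuracy = (TP + TN) / (TP + TN + FP + FN) = (79 + 68) / 179 = 147/179.

147/179


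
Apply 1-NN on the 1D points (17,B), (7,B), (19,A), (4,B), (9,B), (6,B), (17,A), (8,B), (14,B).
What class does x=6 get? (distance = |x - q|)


Distances: |17-6|=11, |7-6|=1, |19-6|=13, |4-6|=2, |9-6|=3, |6-6|=0, |17-6|=11, |8-6|=2, |14-6|=8. 1 nearest: (6,B). Counts: {'B': 1}. Majority class: B.

B


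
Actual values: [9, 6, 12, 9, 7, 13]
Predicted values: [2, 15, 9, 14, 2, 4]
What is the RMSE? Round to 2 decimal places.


MSE = 45.0000. RMSE = sqrt(45.0000) = 6.71.

6.71


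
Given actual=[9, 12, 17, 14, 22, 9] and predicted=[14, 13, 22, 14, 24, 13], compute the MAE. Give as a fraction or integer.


MAE = (1/6) * (|9-14|=5 + |12-13|=1 + |17-22|=5 + |14-14|=0 + |22-24|=2 + |9-13|=4). Sum = 17. MAE = 17/6.

17/6


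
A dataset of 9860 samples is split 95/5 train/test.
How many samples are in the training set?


Test set = 9860 * 5% = 493. Training set = 9860 - 493 = 9367.

9367


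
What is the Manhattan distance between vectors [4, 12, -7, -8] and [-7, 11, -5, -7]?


d = sum of absolute differences: |4--7|=11 + |12-11|=1 + |-7--5|=2 + |-8--7|=1 = 15.

15


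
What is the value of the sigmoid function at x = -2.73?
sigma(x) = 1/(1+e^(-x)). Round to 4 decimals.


sigma(-2.73) = 1/(1+e^(2.73)) = 1/(1+15.332887) = 1/16.332887 = 0.0612.

0.0612


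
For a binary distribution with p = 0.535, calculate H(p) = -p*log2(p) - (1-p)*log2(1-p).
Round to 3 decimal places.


H = -0.535*log2(0.535) - 0.465*log2(0.465) = 0.996.

0.996


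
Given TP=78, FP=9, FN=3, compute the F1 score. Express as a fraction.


Precision = 78/87 = 26/29. Recall = 78/81 = 26/27. F1 = 2*P*R/(P+R) = 13/14.

13/14


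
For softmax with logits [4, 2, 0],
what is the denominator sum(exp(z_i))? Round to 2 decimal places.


Denom = e^4=54.5982 + e^2=7.3891 + e^0=1.0000. Sum = 62.9873, which rounds to 62.99.

62.99


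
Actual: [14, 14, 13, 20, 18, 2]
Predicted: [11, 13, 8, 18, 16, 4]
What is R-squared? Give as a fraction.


Mean(y) = 27/2. SS_res = 47. SS_tot = 391/2. R^2 = 1 - 47/(391/2) = 297/391.

297/391


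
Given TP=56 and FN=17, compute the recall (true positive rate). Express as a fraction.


Recall = TP / (TP + FN) = 56 / 73 = 56/73.

56/73


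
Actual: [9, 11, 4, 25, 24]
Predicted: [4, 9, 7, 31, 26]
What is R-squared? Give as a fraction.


Mean(y) = 73/5. SS_res = 78. SS_tot = 1766/5. R^2 = 1 - 78/(1766/5) = 688/883.

688/883


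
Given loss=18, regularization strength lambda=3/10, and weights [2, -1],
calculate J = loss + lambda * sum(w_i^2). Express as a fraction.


L2 sq norm = sum(w^2) = 5. J = 18 + 3/10 * 5 = 39/2.

39/2


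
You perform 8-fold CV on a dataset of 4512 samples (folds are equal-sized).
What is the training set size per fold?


Each validation fold has 4512/8 = 564 samples. Training set = 4512 - 564 = 3948.

3948


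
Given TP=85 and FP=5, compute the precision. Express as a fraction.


Precision = TP / (TP + FP) = 85 / 90 = 17/18.

17/18


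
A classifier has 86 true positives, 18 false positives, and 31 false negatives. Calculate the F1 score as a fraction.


Precision = 86/104 = 43/52. Recall = 86/117 = 86/117. F1 = 2*P*R/(P+R) = 172/221.

172/221


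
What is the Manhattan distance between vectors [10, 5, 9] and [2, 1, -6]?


d = sum of absolute differences: |10-2|=8 + |5-1|=4 + |9--6|=15 = 27.

27


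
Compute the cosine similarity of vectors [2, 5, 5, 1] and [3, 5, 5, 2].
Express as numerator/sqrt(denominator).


dot = 58. |a|^2 = 55, |b|^2 = 63. cos = 58/sqrt(3465).

58/sqrt(3465)


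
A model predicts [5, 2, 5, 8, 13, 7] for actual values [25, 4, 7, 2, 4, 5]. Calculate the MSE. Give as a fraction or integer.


MSE = (1/6) * ((25-5)^2=400 + (4-2)^2=4 + (7-5)^2=4 + (2-8)^2=36 + (4-13)^2=81 + (5-7)^2=4). Sum = 529. MSE = 529/6.

529/6


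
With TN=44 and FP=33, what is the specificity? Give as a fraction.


Specificity = TN / (TN + FP) = 44 / 77 = 4/7.

4/7


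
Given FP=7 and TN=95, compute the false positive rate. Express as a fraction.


FPR = FP / (FP + TN) = 7 / 102 = 7/102.

7/102


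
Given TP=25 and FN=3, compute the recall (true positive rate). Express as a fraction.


Recall = TP / (TP + FN) = 25 / 28 = 25/28.

25/28


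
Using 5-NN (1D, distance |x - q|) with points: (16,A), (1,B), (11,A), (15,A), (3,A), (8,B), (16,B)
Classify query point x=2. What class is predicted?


Distances: |16-2|=14, |1-2|=1, |11-2|=9, |15-2|=13, |3-2|=1, |8-2|=6, |16-2|=14. 5 nearest: (3,A), (1,B), (8,B), (11,A), (15,A). Counts: {'A': 3, 'B': 2}. Majority class: A.

A


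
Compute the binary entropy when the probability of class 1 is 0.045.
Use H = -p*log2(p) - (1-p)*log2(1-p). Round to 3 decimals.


H = -0.045*log2(0.045) - 0.955*log2(0.955) = 0.265.

0.265


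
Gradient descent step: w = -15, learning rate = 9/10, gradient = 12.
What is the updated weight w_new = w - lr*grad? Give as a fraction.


w_new = -15 - 9/10 * 12 = -15 - 54/5 = -129/5.

-129/5


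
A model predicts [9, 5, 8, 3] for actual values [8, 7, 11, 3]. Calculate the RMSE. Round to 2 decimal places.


MSE = 3.5000. RMSE = sqrt(3.5000) = 1.87.

1.87


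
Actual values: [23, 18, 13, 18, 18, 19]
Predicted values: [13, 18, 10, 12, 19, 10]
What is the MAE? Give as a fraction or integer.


MAE = (1/6) * (|23-13|=10 + |18-18|=0 + |13-10|=3 + |18-12|=6 + |18-19|=1 + |19-10|=9). Sum = 29. MAE = 29/6.

29/6


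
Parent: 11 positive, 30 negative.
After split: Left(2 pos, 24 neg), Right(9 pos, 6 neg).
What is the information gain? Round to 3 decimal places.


H(parent) = 0.8390. H(left) = 0.3912, H(right) = 0.9710. Weighted = (26/41)*0.3912 + (15/41)*0.9710 = 0.6033. IG = 0.8390 - 0.6033 = 0.2357, which rounds to 0.236.

0.236


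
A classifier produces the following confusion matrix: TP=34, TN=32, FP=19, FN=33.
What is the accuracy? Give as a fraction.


Accuracy = (TP + TN) / (TP + TN + FP + FN) = (34 + 32) / 118 = 33/59.

33/59


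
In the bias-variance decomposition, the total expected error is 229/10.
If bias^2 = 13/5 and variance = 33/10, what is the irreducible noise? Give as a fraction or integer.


Total error = bias^2 + variance + irreducible noise. So irreducible noise = 229/10 - 13/5 - 33/10 = 17.

17


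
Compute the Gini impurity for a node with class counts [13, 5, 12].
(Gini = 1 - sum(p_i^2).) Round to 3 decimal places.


Total = 30. Proportions: 13/30, 5/30, 12/30. sum(p_i^2) = 0.3756. Gini = 1 - 0.3756 = 0.6244, which rounds to 0.624.

0.624


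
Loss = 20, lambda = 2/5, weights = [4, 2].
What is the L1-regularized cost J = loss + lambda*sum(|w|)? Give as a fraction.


L1 norm = sum(|w|) = 6. J = 20 + 2/5 * 6 = 112/5.

112/5


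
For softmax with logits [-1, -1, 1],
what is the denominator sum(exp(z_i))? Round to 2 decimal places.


Denom = e^-1=0.3679 + e^-1=0.3679 + e^1=2.7183. Sum = 3.4541, which rounds to 3.45.

3.45


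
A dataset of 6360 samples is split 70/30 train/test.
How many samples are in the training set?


Test set = 6360 * 30% = 1908. Training set = 6360 - 1908 = 4452.

4452


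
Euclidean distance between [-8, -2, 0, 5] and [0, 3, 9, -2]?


d = sqrt(sum of squared differences). (-8-0)^2=64, (-2-3)^2=25, (0-9)^2=81, (5--2)^2=49. Sum = 219.

sqrt(219)


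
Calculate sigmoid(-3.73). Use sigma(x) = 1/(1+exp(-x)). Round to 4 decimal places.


sigma(-3.73) = 1/(1+e^(3.73)) = 1/(1+41.679108) = 1/42.679108 = 0.0234.

0.0234


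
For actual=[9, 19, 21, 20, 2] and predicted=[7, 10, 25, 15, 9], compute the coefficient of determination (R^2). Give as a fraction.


Mean(y) = 71/5. SS_res = 175. SS_tot = 1394/5. R^2 = 1 - 175/(1394/5) = 519/1394.

519/1394


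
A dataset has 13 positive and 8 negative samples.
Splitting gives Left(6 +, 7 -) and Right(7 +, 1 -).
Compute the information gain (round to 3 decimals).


H(parent) = 0.9587. H(left) = 0.9957, H(right) = 0.5436. Weighted = (13/21)*0.9957 + (8/21)*0.5436 = 0.8235. IG = 0.9587 - 0.8235 = 0.1352, which rounds to 0.135.

0.135


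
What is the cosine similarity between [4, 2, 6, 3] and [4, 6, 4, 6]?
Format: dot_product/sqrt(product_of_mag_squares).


dot = 70. |a|^2 = 65, |b|^2 = 104. cos = 70/sqrt(6760).

70/sqrt(6760)


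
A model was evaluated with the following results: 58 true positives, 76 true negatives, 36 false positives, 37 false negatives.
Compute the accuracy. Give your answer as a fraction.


Accuracy = (TP + TN) / (TP + TN + FP + FN) = (58 + 76) / 207 = 134/207.

134/207


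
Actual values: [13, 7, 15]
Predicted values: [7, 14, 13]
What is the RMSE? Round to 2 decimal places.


MSE = 29.6667. RMSE = sqrt(29.6667) = 5.45.

5.45


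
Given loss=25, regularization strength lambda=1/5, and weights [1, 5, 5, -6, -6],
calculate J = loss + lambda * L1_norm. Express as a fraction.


L1 norm = sum(|w|) = 23. J = 25 + 1/5 * 23 = 148/5.

148/5


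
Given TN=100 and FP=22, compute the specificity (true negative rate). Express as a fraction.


Specificity = TN / (TN + FP) = 100 / 122 = 50/61.

50/61


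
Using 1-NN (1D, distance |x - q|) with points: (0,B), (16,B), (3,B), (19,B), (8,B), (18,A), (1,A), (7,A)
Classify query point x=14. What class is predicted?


Distances: |0-14|=14, |16-14|=2, |3-14|=11, |19-14|=5, |8-14|=6, |18-14|=4, |1-14|=13, |7-14|=7. 1 nearest: (16,B). Counts: {'B': 1}. Majority class: B.

B


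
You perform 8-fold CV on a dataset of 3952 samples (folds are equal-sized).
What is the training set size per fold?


Each validation fold has 3952/8 = 494 samples. Training set = 3952 - 494 = 3458.

3458


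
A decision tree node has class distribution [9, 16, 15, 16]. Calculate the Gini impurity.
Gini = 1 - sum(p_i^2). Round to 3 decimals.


Total = 56. Proportions: 9/56, 16/56, 15/56, 16/56. sum(p_i^2) = 0.2608. Gini = 1 - 0.2608 = 0.7392, which rounds to 0.739.

0.739


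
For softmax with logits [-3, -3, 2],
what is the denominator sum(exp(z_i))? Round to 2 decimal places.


Denom = e^-3=0.0498 + e^-3=0.0498 + e^2=7.3891. Sum = 7.4887, which rounds to 7.49.

7.49


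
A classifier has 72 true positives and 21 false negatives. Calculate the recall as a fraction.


Recall = TP / (TP + FN) = 72 / 93 = 24/31.

24/31


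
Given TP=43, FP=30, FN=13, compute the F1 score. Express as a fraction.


Precision = 43/73 = 43/73. Recall = 43/56 = 43/56. F1 = 2*P*R/(P+R) = 2/3.

2/3


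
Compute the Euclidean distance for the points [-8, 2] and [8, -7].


d = sqrt(sum of squared differences). (-8-8)^2=256, (2--7)^2=81. Sum = 337.

sqrt(337)


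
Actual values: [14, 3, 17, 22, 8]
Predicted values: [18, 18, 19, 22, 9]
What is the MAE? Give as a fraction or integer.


MAE = (1/5) * (|14-18|=4 + |3-18|=15 + |17-19|=2 + |22-22|=0 + |8-9|=1). Sum = 22. MAE = 22/5.

22/5


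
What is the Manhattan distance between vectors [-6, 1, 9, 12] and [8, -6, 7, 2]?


d = sum of absolute differences: |-6-8|=14 + |1--6|=7 + |9-7|=2 + |12-2|=10 = 33.

33


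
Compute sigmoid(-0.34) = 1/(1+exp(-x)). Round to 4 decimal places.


sigma(-0.34) = 1/(1+e^(0.34)) = 1/(1+1.404948) = 1/2.404948 = 0.4158.

0.4158


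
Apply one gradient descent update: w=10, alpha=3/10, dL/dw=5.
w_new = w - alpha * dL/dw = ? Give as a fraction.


w_new = 10 - 3/10 * 5 = 10 - 3/2 = 17/2.

17/2


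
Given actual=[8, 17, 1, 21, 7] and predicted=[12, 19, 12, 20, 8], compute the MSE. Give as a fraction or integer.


MSE = (1/5) * ((8-12)^2=16 + (17-19)^2=4 + (1-12)^2=121 + (21-20)^2=1 + (7-8)^2=1). Sum = 143. MSE = 143/5.

143/5


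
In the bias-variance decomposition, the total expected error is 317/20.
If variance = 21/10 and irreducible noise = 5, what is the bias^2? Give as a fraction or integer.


Total error = bias^2 + variance + irreducible noise. So bias^2 = 317/20 - 21/10 - 5 = 35/4.

35/4


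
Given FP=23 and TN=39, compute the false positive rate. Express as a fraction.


FPR = FP / (FP + TN) = 23 / 62 = 23/62.

23/62


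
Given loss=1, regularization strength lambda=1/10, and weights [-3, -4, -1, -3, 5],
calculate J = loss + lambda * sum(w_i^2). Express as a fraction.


L2 sq norm = sum(w^2) = 60. J = 1 + 1/10 * 60 = 7.

7


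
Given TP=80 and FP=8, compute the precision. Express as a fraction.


Precision = TP / (TP + FP) = 80 / 88 = 10/11.

10/11


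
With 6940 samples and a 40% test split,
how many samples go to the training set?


Test set = 6940 * 40% = 2776. Training set = 6940 - 2776 = 4164.

4164


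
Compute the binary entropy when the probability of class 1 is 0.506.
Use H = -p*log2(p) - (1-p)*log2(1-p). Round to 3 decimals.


H = -0.506*log2(0.506) - 0.494*log2(0.494) = 1.000.

1.000


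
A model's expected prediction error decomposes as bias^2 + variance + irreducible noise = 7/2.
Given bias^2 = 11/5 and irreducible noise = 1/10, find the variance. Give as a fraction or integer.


Total error = bias^2 + variance + irreducible noise. So variance = 7/2 - 11/5 - 1/10 = 6/5.

6/5


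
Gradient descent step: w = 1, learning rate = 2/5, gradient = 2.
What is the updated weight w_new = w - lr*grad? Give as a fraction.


w_new = 1 - 2/5 * 2 = 1 - 4/5 = 1/5.

1/5


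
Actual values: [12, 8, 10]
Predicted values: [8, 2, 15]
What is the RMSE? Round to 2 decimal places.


MSE = 25.6667. RMSE = sqrt(25.6667) = 5.07.

5.07


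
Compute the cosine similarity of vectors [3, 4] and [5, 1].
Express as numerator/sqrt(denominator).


dot = 19. |a|^2 = 25, |b|^2 = 26. cos = 19/sqrt(650).

19/sqrt(650)


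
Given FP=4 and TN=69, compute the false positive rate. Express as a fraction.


FPR = FP / (FP + TN) = 4 / 73 = 4/73.

4/73


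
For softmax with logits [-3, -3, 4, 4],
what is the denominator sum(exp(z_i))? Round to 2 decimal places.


Denom = e^-3=0.0498 + e^-3=0.0498 + e^4=54.5982 + e^4=54.5982. Sum = 109.2960, which rounds to 109.30.

109.30


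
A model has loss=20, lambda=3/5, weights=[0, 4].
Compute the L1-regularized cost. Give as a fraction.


L1 norm = sum(|w|) = 4. J = 20 + 3/5 * 4 = 112/5.

112/5


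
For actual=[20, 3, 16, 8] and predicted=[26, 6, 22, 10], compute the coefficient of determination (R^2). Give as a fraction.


Mean(y) = 47/4. SS_res = 85. SS_tot = 707/4. R^2 = 1 - 85/(707/4) = 367/707.

367/707


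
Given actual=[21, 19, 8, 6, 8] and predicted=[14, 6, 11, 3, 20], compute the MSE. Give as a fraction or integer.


MSE = (1/5) * ((21-14)^2=49 + (19-6)^2=169 + (8-11)^2=9 + (6-3)^2=9 + (8-20)^2=144). Sum = 380. MSE = 76.

76


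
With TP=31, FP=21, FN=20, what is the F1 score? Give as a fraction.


Precision = 31/52 = 31/52. Recall = 31/51 = 31/51. F1 = 2*P*R/(P+R) = 62/103.

62/103


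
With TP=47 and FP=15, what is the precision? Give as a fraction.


Precision = TP / (TP + FP) = 47 / 62 = 47/62.

47/62


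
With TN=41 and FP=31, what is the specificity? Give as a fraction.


Specificity = TN / (TN + FP) = 41 / 72 = 41/72.

41/72


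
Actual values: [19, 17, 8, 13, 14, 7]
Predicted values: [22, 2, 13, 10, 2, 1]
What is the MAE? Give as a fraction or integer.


MAE = (1/6) * (|19-22|=3 + |17-2|=15 + |8-13|=5 + |13-10|=3 + |14-2|=12 + |7-1|=6). Sum = 44. MAE = 22/3.

22/3


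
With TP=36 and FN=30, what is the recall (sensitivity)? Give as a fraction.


Recall = TP / (TP + FN) = 36 / 66 = 6/11.

6/11


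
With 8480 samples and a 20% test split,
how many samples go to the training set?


Test set = 8480 * 20% = 1696. Training set = 8480 - 1696 = 6784.

6784


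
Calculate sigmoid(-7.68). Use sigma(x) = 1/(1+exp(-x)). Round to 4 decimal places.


sigma(-7.68) = 1/(1+e^(7.68)) = 1/(1+2164.619772) = 1/2165.619772 = 0.0005.

0.0005


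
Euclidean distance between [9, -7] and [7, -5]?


d = sqrt(sum of squared differences). (9-7)^2=4, (-7--5)^2=4. Sum = 8.

sqrt(8)


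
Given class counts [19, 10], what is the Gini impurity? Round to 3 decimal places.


Total = 29. Proportions: 19/29, 10/29. sum(p_i^2) = 0.5482. Gini = 1 - 0.5482 = 0.4518, which rounds to 0.452.

0.452


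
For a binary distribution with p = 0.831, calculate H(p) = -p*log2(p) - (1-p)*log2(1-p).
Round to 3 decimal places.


H = -0.831*log2(0.831) - 0.169*log2(0.169) = 0.655.

0.655


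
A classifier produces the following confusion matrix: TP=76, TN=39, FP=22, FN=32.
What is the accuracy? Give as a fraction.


Accuracy = (TP + TN) / (TP + TN + FP + FN) = (76 + 39) / 169 = 115/169.

115/169


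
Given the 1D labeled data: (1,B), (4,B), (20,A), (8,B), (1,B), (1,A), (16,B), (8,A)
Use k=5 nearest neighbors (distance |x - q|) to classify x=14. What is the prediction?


Distances: |1-14|=13, |4-14|=10, |20-14|=6, |8-14|=6, |1-14|=13, |1-14|=13, |16-14|=2, |8-14|=6. 5 nearest: (16,B), (20,A), (8,A), (8,B), (4,B). Counts: {'B': 3, 'A': 2}. Majority class: B.

B


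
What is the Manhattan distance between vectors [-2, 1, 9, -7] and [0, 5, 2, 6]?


d = sum of absolute differences: |-2-0|=2 + |1-5|=4 + |9-2|=7 + |-7-6|=13 = 26.

26


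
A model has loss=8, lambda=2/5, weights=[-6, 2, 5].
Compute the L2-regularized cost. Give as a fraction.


L2 sq norm = sum(w^2) = 65. J = 8 + 2/5 * 65 = 34.

34


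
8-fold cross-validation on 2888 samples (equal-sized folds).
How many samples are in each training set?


Each validation fold has 2888/8 = 361 samples. Training set = 2888 - 361 = 2527.

2527


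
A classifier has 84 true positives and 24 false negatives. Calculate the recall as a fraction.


Recall = TP / (TP + FN) = 84 / 108 = 7/9.

7/9


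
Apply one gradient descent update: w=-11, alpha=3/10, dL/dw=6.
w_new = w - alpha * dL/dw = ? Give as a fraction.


w_new = -11 - 3/10 * 6 = -11 - 9/5 = -64/5.

-64/5


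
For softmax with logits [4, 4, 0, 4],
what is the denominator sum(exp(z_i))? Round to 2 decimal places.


Denom = e^4=54.5982 + e^4=54.5982 + e^0=1.0000 + e^4=54.5982. Sum = 164.7946, which rounds to 164.79.

164.79


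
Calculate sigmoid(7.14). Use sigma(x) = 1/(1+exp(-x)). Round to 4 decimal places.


sigma(7.14) = 1/(1+e^(-7.14)) = 1/(1+0.000793) = 1/1.000793 = 0.9992.

0.9992


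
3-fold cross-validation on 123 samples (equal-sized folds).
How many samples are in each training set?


Each validation fold has 123/3 = 41 samples. Training set = 123 - 41 = 82.

82


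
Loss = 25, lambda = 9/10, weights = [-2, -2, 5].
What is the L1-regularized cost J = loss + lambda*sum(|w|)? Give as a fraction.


L1 norm = sum(|w|) = 9. J = 25 + 9/10 * 9 = 331/10.

331/10


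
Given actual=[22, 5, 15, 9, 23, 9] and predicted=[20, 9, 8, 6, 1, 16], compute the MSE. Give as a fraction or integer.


MSE = (1/6) * ((22-20)^2=4 + (5-9)^2=16 + (15-8)^2=49 + (9-6)^2=9 + (23-1)^2=484 + (9-16)^2=49). Sum = 611. MSE = 611/6.

611/6


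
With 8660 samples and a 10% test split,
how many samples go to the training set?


Test set = 8660 * 10% = 866. Training set = 8660 - 866 = 7794.

7794


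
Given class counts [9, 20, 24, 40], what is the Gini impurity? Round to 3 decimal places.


Total = 93. Proportions: 9/93, 20/93, 24/93, 40/93. sum(p_i^2) = 0.3072. Gini = 1 - 0.3072 = 0.6928, which rounds to 0.693.

0.693


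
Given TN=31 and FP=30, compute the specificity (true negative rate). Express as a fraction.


Specificity = TN / (TN + FP) = 31 / 61 = 31/61.

31/61


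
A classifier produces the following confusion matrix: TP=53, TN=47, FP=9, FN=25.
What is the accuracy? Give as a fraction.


Accuracy = (TP + TN) / (TP + TN + FP + FN) = (53 + 47) / 134 = 50/67.

50/67


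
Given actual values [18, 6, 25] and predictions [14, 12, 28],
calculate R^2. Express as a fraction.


Mean(y) = 49/3. SS_res = 61. SS_tot = 554/3. R^2 = 1 - 61/(554/3) = 371/554.

371/554


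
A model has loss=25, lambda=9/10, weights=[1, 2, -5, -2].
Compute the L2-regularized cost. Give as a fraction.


L2 sq norm = sum(w^2) = 34. J = 25 + 9/10 * 34 = 278/5.

278/5


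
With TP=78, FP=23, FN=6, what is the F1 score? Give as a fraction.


Precision = 78/101 = 78/101. Recall = 78/84 = 13/14. F1 = 2*P*R/(P+R) = 156/185.

156/185


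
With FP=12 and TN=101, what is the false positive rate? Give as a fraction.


FPR = FP / (FP + TN) = 12 / 113 = 12/113.

12/113


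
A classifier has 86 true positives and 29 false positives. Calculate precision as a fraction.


Precision = TP / (TP + FP) = 86 / 115 = 86/115.

86/115


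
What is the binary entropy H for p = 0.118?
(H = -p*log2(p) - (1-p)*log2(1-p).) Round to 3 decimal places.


H = -0.118*log2(0.118) - 0.882*log2(0.882) = 0.524.

0.524


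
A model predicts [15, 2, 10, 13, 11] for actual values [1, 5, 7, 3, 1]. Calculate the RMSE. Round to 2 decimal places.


MSE = 82.8000. RMSE = sqrt(82.8000) = 9.10.

9.10


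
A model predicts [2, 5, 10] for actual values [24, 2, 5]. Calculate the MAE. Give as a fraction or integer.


MAE = (1/3) * (|24-2|=22 + |2-5|=3 + |5-10|=5). Sum = 30. MAE = 10.

10


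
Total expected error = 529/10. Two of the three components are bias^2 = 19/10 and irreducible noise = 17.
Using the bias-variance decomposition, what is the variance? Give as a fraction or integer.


Total error = bias^2 + variance + irreducible noise. So variance = 529/10 - 19/10 - 17 = 34.

34


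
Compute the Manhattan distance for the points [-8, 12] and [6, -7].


d = sum of absolute differences: |-8-6|=14 + |12--7|=19 = 33.

33


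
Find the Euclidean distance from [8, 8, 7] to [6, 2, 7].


d = sqrt(sum of squared differences). (8-6)^2=4, (8-2)^2=36, (7-7)^2=0. Sum = 40.

sqrt(40)


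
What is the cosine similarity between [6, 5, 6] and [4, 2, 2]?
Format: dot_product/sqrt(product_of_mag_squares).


dot = 46. |a|^2 = 97, |b|^2 = 24. cos = 46/sqrt(2328).

46/sqrt(2328)


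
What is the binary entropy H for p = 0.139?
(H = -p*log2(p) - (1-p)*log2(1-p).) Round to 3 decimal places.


H = -0.139*log2(0.139) - 0.861*log2(0.861) = 0.582.

0.582


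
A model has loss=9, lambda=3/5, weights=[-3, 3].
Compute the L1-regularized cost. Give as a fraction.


L1 norm = sum(|w|) = 6. J = 9 + 3/5 * 6 = 63/5.

63/5


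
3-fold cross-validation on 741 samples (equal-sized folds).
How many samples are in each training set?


Each validation fold has 741/3 = 247 samples. Training set = 741 - 247 = 494.

494


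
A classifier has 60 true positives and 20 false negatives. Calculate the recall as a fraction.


Recall = TP / (TP + FN) = 60 / 80 = 3/4.

3/4


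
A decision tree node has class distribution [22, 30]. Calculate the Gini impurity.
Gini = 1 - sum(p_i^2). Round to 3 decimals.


Total = 52. Proportions: 22/52, 30/52. sum(p_i^2) = 0.5118. Gini = 1 - 0.5118 = 0.4882, which rounds to 0.488.

0.488


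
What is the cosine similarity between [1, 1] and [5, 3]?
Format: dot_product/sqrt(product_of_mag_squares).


dot = 8. |a|^2 = 2, |b|^2 = 34. cos = 8/sqrt(68).

8/sqrt(68)


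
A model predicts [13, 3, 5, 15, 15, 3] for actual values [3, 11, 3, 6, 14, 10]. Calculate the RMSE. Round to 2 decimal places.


MSE = 49.8333. RMSE = sqrt(49.8333) = 7.06.

7.06


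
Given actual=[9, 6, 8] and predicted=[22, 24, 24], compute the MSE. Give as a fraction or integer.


MSE = (1/3) * ((9-22)^2=169 + (6-24)^2=324 + (8-24)^2=256). Sum = 749. MSE = 749/3.

749/3


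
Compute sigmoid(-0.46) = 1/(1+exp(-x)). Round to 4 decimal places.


sigma(-0.46) = 1/(1+e^(0.46)) = 1/(1+1.584074) = 1/2.584074 = 0.3870.

0.3870


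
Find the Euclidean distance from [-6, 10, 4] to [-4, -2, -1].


d = sqrt(sum of squared differences). (-6--4)^2=4, (10--2)^2=144, (4--1)^2=25. Sum = 173.

sqrt(173)


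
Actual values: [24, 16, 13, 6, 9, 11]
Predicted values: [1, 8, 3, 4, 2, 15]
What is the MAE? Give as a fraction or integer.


MAE = (1/6) * (|24-1|=23 + |16-8|=8 + |13-3|=10 + |6-4|=2 + |9-2|=7 + |11-15|=4). Sum = 54. MAE = 9.

9
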